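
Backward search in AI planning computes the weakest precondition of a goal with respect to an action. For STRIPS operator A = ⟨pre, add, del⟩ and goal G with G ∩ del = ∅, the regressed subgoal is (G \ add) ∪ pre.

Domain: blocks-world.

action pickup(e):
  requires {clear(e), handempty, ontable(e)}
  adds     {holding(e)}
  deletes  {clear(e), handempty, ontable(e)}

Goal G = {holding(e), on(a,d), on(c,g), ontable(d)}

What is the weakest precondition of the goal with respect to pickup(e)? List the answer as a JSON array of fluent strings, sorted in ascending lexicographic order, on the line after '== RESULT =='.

Compute (G \ add) ∪ pre:
  G ∩ del = {}  (empty — regression defined)
  G \ add = {holding(e), on(a,d), on(c,g), ontable(d)} \ {holding(e)} = {on(a,d), on(c,g), ontable(d)}
  ∪ pre   = {on(a,d), on(c,g), ontable(d)} ∪ {clear(e), handempty, ontable(e)}
          = {clear(e), handempty, on(a,d), on(c,g), ontable(d), ontable(e)}

== RESULT ==
["clear(e)", "handempty", "on(a,d)", "on(c,g)", "ontable(d)", "ontable(e)"]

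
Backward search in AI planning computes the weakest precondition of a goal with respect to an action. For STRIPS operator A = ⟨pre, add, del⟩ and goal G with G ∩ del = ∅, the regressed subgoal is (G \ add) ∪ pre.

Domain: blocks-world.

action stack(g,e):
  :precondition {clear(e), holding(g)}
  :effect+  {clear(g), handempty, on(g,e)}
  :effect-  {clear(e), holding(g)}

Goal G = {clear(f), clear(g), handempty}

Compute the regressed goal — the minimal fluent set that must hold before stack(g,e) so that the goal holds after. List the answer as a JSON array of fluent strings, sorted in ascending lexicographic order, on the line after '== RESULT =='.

Compute (G \ add) ∪ pre:
  G ∩ del = {}  (empty — regression defined)
  G \ add = {clear(f), clear(g), handempty} \ {clear(g), handempty, on(g,e)} = {clear(f)}
  ∪ pre   = {clear(f)} ∪ {clear(e), holding(g)}
          = {clear(e), clear(f), holding(g)}

== RESULT ==
["clear(e)", "clear(f)", "holding(g)"]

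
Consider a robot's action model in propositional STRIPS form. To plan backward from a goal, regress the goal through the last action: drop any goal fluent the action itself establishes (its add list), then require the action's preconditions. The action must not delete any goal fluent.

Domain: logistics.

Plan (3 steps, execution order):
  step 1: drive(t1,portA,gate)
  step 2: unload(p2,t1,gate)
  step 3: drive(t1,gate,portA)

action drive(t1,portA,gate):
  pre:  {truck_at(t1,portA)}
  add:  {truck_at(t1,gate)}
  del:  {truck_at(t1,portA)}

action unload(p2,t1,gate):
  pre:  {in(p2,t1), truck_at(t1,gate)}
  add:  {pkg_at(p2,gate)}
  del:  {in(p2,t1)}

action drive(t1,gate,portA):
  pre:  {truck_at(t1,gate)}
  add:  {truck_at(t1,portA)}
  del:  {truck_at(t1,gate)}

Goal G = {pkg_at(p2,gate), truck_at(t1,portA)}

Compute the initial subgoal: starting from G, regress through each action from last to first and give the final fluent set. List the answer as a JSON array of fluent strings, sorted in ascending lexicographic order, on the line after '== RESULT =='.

Work backward from the goal:
  through step 3 (drive(t1,gate,portA)): drop {truck_at(t1,portA)}, keep {pkg_at(p2,gate)}, require {truck_at(t1,gate)}
    → {pkg_at(p2,gate), truck_at(t1,gate)}
  through step 2 (unload(p2,t1,gate)): drop {pkg_at(p2,gate)}, keep {truck_at(t1,gate)}, require {in(p2,t1), truck_at(t1,gate)}
    → {in(p2,t1), truck_at(t1,gate)}
  through step 1 (drive(t1,portA,gate)): drop {truck_at(t1,gate)}, keep {in(p2,t1)}, require {truck_at(t1,portA)}
    → {in(p2,t1), truck_at(t1,portA)}

== RESULT ==
["in(p2,t1)", "truck_at(t1,portA)"]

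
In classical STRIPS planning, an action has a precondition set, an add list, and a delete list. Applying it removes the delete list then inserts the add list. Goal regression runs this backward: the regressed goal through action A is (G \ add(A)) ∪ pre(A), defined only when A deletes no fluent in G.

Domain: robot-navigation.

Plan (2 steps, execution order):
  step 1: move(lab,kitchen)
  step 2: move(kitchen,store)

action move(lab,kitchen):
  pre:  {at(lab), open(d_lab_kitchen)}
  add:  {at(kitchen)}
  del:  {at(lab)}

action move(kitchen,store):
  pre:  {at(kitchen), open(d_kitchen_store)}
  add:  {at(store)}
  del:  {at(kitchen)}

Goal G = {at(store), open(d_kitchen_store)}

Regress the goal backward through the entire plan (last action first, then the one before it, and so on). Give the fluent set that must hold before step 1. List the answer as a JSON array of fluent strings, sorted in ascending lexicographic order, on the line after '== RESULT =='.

Regress step by step:
  through step 2 (move(kitchen,store)): drop {at(store)}, keep {open(d_kitchen_store)}, require {at(kitchen), open(d_kitchen_store)}
    → {at(kitchen), open(d_kitchen_store)}
  through step 1 (move(lab,kitchen)): drop {at(kitchen)}, keep {open(d_kitchen_store)}, require {at(lab), open(d_lab_kitchen)}
    → {at(lab), open(d_kitchen_store), open(d_lab_kitchen)}

== RESULT ==
["at(lab)", "open(d_kitchen_store)", "open(d_lab_kitchen)"]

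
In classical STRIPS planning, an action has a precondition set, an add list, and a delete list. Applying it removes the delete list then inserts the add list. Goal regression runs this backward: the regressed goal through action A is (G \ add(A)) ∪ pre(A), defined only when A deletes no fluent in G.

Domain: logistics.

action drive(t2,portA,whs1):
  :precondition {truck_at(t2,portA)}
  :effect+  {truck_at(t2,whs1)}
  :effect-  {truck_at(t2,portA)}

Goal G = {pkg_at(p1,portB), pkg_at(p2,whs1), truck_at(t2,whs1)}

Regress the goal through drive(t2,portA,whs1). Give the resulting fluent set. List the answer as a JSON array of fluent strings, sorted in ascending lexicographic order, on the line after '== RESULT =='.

Compute (G \ add) ∪ pre:
  G ∩ del = {}  (empty — regression defined)
  G \ add = {pkg_at(p1,portB), pkg_at(p2,whs1), truck_at(t2,whs1)} \ {truck_at(t2,whs1)} = {pkg_at(p1,portB), pkg_at(p2,whs1)}
  ∪ pre   = {pkg_at(p1,portB), pkg_at(p2,whs1)} ∪ {truck_at(t2,portA)}
          = {pkg_at(p1,portB), pkg_at(p2,whs1), truck_at(t2,portA)}

== RESULT ==
["pkg_at(p1,portB)", "pkg_at(p2,whs1)", "truck_at(t2,portA)"]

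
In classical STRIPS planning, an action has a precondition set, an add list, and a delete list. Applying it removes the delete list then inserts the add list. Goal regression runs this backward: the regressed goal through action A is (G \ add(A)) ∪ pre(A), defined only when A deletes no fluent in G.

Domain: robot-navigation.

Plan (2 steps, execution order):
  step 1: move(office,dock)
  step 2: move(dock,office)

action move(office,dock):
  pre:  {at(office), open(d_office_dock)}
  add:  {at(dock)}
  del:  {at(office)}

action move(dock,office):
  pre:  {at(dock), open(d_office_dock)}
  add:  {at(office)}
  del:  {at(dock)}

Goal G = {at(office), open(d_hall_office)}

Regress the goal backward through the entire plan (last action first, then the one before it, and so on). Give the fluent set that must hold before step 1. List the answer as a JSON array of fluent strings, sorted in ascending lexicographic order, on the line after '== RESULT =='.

Work backward from the goal:
  through step 2 (move(dock,office)): drop {at(office)}, keep {open(d_hall_office)}, require {at(dock), open(d_office_dock)}
    → {at(dock), open(d_hall_office), open(d_office_dock)}
  through step 1 (move(office,dock)): drop {at(dock)}, keep {open(d_hall_office), open(d_office_dock)}, require {at(office), open(d_office_dock)}
    → {at(office), open(d_hall_office), open(d_office_dock)}

== RESULT ==
["at(office)", "open(d_hall_office)", "open(d_office_dock)"]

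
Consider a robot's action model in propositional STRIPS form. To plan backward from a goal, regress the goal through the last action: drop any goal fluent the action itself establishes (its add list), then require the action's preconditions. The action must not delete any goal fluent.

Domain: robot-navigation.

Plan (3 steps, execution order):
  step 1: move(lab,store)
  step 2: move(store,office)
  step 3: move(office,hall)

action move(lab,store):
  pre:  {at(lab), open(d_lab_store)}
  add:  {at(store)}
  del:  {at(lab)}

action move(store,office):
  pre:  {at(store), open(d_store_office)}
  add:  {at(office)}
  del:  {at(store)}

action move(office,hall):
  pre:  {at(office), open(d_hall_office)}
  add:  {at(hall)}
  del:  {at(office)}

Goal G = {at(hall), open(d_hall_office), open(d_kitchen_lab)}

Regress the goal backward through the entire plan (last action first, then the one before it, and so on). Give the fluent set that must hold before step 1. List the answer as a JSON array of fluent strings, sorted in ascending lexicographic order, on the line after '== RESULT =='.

Regress step by step:
  through step 3 (move(office,hall)): drop {at(hall)}, keep {open(d_hall_office), open(d_kitchen_lab)}, require {at(office), open(d_hall_office)}
    → {at(office), open(d_hall_office), open(d_kitchen_lab)}
  through step 2 (move(store,office)): drop {at(office)}, keep {open(d_hall_office), open(d_kitchen_lab)}, require {at(store), open(d_store_office)}
    → {at(store), open(d_hall_office), open(d_kitchen_lab), open(d_store_office)}
  through step 1 (move(lab,store)): drop {at(store)}, keep {open(d_hall_office), open(d_kitchen_lab), open(d_store_office)}, require {at(lab), open(d_lab_store)}
    → {at(lab), open(d_hall_office), open(d_kitchen_lab), open(d_lab_store), open(d_store_office)}

== RESULT ==
["at(lab)", "open(d_hall_office)", "open(d_kitchen_lab)", "open(d_lab_store)", "open(d_store_office)"]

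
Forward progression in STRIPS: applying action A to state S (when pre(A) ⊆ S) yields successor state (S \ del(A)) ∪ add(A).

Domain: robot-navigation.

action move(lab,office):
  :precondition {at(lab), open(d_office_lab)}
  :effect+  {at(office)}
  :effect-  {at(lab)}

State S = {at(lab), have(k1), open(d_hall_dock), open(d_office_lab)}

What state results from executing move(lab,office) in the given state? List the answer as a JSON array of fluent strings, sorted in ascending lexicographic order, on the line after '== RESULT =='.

Compute (S \ del) ∪ add:
  pre ⊆ S: {at(lab), open(d_office_lab)} ⊆ S  — applicable
  S \ del = {have(k1), open(d_hall_dock), open(d_office_lab)}
  ∪ add   = {at(office), have(k1), open(d_hall_dock), open(d_office_lab)}

== RESULT ==
["at(office)", "have(k1)", "open(d_hall_dock)", "open(d_office_lab)"]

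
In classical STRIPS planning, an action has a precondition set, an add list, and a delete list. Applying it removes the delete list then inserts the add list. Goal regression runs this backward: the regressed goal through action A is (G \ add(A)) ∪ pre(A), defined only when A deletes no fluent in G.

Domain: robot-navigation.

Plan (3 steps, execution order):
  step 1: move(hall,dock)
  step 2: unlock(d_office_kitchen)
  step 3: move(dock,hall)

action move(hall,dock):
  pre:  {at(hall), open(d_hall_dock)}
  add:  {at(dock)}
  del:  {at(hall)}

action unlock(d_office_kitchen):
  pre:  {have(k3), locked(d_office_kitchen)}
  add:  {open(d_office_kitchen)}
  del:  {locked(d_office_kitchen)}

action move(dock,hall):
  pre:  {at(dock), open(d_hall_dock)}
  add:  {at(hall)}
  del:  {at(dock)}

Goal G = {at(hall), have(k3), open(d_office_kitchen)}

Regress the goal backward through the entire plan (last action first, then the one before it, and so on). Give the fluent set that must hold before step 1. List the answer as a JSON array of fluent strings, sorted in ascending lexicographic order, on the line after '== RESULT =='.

Work backward from the goal:
  through step 3 (move(dock,hall)): drop {at(hall)}, keep {have(k3), open(d_office_kitchen)}, require {at(dock), open(d_hall_dock)}
    → {at(dock), have(k3), open(d_hall_dock), open(d_office_kitchen)}
  through step 2 (unlock(d_office_kitchen)): drop {open(d_office_kitchen)}, keep {at(dock), have(k3), open(d_hall_dock)}, require {have(k3), locked(d_office_kitchen)}
    → {at(dock), have(k3), locked(d_office_kitchen), open(d_hall_dock)}
  through step 1 (move(hall,dock)): drop {at(dock)}, keep {have(k3), locked(d_office_kitchen), open(d_hall_dock)}, require {at(hall), open(d_hall_dock)}
    → {at(hall), have(k3), locked(d_office_kitchen), open(d_hall_dock)}

== RESULT ==
["at(hall)", "have(k3)", "locked(d_office_kitchen)", "open(d_hall_dock)"]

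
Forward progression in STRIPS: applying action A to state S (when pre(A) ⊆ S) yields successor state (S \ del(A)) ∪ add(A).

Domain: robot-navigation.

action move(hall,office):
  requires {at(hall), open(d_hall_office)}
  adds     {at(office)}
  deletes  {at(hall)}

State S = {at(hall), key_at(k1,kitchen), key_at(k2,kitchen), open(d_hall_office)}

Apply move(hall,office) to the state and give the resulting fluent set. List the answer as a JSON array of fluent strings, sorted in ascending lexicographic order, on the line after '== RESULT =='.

Compute (S \ del) ∪ add:
  pre ⊆ S: {at(hall), open(d_hall_office)} ⊆ S  — applicable
  S \ del = {key_at(k1,kitchen), key_at(k2,kitchen), open(d_hall_office)}
  ∪ add   = {at(office), key_at(k1,kitchen), key_at(k2,kitchen), open(d_hall_office)}

== RESULT ==
["at(office)", "key_at(k1,kitchen)", "key_at(k2,kitchen)", "open(d_hall_office)"]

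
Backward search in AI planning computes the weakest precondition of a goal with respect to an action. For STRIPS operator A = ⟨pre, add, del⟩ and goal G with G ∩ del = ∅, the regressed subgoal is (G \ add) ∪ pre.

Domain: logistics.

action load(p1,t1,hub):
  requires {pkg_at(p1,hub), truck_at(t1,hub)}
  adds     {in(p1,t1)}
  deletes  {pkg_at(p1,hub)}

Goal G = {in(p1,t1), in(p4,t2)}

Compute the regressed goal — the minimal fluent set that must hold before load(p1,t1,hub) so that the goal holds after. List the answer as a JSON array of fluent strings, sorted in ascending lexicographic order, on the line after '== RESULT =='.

Regress:
  G ∩ del = {}  (empty — regression defined)
  G \ add = {in(p1,t1), in(p4,t2)} \ {in(p1,t1)} = {in(p4,t2)}
  ∪ pre   = {in(p4,t2)} ∪ {pkg_at(p1,hub), truck_at(t1,hub)}
          = {in(p4,t2), pkg_at(p1,hub), truck_at(t1,hub)}

== RESULT ==
["in(p4,t2)", "pkg_at(p1,hub)", "truck_at(t1,hub)"]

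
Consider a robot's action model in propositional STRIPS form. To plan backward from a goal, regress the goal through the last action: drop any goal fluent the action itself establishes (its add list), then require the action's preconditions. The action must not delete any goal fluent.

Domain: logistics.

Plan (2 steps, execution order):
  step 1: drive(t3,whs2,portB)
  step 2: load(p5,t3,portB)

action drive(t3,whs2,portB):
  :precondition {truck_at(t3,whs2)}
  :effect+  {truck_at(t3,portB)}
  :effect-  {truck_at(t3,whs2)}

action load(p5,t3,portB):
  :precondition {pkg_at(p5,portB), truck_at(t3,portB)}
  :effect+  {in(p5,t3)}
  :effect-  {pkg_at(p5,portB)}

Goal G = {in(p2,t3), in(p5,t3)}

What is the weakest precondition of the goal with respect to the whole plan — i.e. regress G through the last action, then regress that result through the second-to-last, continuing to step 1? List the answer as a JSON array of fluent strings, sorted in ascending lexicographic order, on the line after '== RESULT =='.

Work backward from the goal:
  through step 2 (load(p5,t3,portB)): drop {in(p5,t3)}, keep {in(p2,t3)}, require {pkg_at(p5,portB), truck_at(t3,portB)}
    → {in(p2,t3), pkg_at(p5,portB), truck_at(t3,portB)}
  through step 1 (drive(t3,whs2,portB)): drop {truck_at(t3,portB)}, keep {in(p2,t3), pkg_at(p5,portB)}, require {truck_at(t3,whs2)}
    → {in(p2,t3), pkg_at(p5,portB), truck_at(t3,whs2)}

== RESULT ==
["in(p2,t3)", "pkg_at(p5,portB)", "truck_at(t3,whs2)"]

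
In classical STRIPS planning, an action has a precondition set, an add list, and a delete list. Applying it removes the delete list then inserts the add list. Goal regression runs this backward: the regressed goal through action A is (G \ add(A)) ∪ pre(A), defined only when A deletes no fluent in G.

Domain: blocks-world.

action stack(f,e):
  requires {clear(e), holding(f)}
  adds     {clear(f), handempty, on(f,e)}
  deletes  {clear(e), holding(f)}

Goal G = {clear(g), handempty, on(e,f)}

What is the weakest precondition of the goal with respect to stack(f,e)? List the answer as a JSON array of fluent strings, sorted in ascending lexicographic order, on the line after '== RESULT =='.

Regress:
  G ∩ del = {}  (empty — regression defined)
  G \ add = {clear(g), handempty, on(e,f)} \ {clear(f), handempty, on(f,e)} = {clear(g), on(e,f)}
  ∪ pre   = {clear(g), on(e,f)} ∪ {clear(e), holding(f)}
          = {clear(e), clear(g), holding(f), on(e,f)}

== RESULT ==
["clear(e)", "clear(g)", "holding(f)", "on(e,f)"]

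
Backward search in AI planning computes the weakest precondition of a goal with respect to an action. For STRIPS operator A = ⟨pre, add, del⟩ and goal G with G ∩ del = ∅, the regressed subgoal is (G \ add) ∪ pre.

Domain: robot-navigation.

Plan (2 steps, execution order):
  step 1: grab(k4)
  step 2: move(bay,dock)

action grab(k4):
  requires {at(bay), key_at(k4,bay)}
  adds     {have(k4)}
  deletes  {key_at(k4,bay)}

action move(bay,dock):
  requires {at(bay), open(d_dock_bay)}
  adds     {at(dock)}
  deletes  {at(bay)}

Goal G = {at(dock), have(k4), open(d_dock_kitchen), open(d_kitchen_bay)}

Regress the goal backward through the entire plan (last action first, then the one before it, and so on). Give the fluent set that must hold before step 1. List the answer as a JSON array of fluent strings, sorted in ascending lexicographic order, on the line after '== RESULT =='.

Regress step by step:
  through step 2 (move(bay,dock)): drop {at(dock)}, keep {have(k4), open(d_dock_kitchen), open(d_kitchen_bay)}, require {at(bay), open(d_dock_bay)}
    → {at(bay), have(k4), open(d_dock_bay), open(d_dock_kitchen), open(d_kitchen_bay)}
  through step 1 (grab(k4)): drop {have(k4)}, keep {at(bay), open(d_dock_bay), open(d_dock_kitchen), open(d_kitchen_bay)}, require {at(bay), key_at(k4,bay)}
    → {at(bay), key_at(k4,bay), open(d_dock_bay), open(d_dock_kitchen), open(d_kitchen_bay)}

== RESULT ==
["at(bay)", "key_at(k4,bay)", "open(d_dock_bay)", "open(d_dock_kitchen)", "open(d_kitchen_bay)"]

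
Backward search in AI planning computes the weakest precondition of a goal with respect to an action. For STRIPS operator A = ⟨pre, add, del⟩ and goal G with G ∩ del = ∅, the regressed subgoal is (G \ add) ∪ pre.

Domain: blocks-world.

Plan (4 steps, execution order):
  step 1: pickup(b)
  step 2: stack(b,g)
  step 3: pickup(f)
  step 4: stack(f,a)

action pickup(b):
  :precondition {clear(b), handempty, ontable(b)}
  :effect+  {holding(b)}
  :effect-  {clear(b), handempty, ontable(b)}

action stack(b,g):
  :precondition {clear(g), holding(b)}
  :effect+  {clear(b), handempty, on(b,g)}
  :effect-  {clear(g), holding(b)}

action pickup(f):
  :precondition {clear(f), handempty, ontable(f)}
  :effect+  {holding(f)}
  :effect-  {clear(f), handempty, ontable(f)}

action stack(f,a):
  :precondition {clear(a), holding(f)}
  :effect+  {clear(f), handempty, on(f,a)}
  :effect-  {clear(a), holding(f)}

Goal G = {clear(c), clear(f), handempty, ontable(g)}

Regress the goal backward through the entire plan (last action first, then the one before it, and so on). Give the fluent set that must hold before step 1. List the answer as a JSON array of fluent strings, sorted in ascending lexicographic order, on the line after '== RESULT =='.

Work backward from the goal:
  through step 4 (stack(f,a)): drop {clear(f), handempty}, keep {clear(c), ontable(g)}, require {clear(a), holding(f)}
    → {clear(a), clear(c), holding(f), ontable(g)}
  through step 3 (pickup(f)): drop {holding(f)}, keep {clear(a), clear(c), ontable(g)}, require {clear(f), handempty, ontable(f)}
    → {clear(a), clear(c), clear(f), handempty, ontable(f), ontable(g)}
  through step 2 (stack(b,g)): drop {handempty}, keep {clear(a), clear(c), clear(f), ontable(f), ontable(g)}, require {clear(g), holding(b)}
    → {clear(a), clear(c), clear(f), clear(g), holding(b), ontable(f), ontable(g)}
  through step 1 (pickup(b)): drop {holding(b)}, keep {clear(a), clear(c), clear(f), clear(g), ontable(f), ontable(g)}, require {clear(b), handempty, ontable(b)}
    → {clear(a), clear(b), clear(c), clear(f), clear(g), handempty, ontable(b), ontable(f), ontable(g)}

== RESULT ==
["clear(a)", "clear(b)", "clear(c)", "clear(f)", "clear(g)", "handempty", "ontable(b)", "ontable(f)", "ontable(g)"]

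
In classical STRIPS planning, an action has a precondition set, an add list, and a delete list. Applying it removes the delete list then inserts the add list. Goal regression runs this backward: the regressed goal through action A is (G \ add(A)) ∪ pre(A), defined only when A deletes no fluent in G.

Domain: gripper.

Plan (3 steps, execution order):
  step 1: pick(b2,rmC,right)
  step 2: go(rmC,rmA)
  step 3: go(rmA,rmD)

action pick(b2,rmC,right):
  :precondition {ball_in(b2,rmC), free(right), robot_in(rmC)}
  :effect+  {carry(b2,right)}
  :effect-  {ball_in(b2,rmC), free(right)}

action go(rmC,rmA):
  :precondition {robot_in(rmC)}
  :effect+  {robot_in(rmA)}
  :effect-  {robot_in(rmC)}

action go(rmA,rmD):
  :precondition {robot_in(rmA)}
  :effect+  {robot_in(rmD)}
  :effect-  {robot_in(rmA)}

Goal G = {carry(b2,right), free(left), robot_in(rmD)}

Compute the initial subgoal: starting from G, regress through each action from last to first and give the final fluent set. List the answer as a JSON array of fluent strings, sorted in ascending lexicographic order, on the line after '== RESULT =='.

Work backward from the goal:
  through step 3 (go(rmA,rmD)): drop {robot_in(rmD)}, keep {carry(b2,right), free(left)}, require {robot_in(rmA)}
    → {carry(b2,right), free(left), robot_in(rmA)}
  through step 2 (go(rmC,rmA)): drop {robot_in(rmA)}, keep {carry(b2,right), free(left)}, require {robot_in(rmC)}
    → {carry(b2,right), free(left), robot_in(rmC)}
  through step 1 (pick(b2,rmC,right)): drop {carry(b2,right)}, keep {free(left), robot_in(rmC)}, require {ball_in(b2,rmC), free(right), robot_in(rmC)}
    → {ball_in(b2,rmC), free(left), free(right), robot_in(rmC)}

== RESULT ==
["ball_in(b2,rmC)", "free(left)", "free(right)", "robot_in(rmC)"]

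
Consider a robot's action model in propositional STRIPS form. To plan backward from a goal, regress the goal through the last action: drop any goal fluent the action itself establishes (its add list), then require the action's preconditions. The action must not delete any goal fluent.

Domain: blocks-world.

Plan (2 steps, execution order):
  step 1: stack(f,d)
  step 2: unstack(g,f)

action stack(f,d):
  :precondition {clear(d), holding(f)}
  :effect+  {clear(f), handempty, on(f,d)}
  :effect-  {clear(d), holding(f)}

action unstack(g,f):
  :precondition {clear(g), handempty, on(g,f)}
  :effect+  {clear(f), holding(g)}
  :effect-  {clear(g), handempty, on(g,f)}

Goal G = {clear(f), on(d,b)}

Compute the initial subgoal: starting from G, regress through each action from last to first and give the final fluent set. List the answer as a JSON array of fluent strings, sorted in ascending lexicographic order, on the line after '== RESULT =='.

Work backward from the goal:
  through step 2 (unstack(g,f)): drop {clear(f)}, keep {on(d,b)}, require {clear(g), handempty, on(g,f)}
    → {clear(g), handempty, on(d,b), on(g,f)}
  through step 1 (stack(f,d)): drop {handempty}, keep {clear(g), on(d,b), on(g,f)}, require {clear(d), holding(f)}
    → {clear(d), clear(g), holding(f), on(d,b), on(g,f)}

== RESULT ==
["clear(d)", "clear(g)", "holding(f)", "on(d,b)", "on(g,f)"]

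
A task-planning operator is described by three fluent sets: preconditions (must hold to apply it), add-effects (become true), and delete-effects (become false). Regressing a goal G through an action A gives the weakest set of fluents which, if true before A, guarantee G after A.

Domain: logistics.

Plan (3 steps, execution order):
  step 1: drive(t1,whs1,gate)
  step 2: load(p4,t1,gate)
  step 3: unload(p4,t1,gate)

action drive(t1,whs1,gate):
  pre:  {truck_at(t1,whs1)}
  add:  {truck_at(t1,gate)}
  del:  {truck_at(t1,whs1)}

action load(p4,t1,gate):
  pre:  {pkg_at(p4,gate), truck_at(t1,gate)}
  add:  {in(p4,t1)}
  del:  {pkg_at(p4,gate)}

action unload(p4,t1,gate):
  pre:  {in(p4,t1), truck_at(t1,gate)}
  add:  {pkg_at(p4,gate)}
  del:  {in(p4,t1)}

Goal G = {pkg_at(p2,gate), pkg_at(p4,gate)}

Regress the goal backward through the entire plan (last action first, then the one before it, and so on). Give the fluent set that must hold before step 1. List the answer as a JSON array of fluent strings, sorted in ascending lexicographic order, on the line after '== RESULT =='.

Work backward from the goal:
  through step 3 (unload(p4,t1,gate)): drop {pkg_at(p4,gate)}, keep {pkg_at(p2,gate)}, require {in(p4,t1), truck_at(t1,gate)}
    → {in(p4,t1), pkg_at(p2,gate), truck_at(t1,gate)}
  through step 2 (load(p4,t1,gate)): drop {in(p4,t1)}, keep {pkg_at(p2,gate), truck_at(t1,gate)}, require {pkg_at(p4,gate), truck_at(t1,gate)}
    → {pkg_at(p2,gate), pkg_at(p4,gate), truck_at(t1,gate)}
  through step 1 (drive(t1,whs1,gate)): drop {truck_at(t1,gate)}, keep {pkg_at(p2,gate), pkg_at(p4,gate)}, require {truck_at(t1,whs1)}
    → {pkg_at(p2,gate), pkg_at(p4,gate), truck_at(t1,whs1)}

== RESULT ==
["pkg_at(p2,gate)", "pkg_at(p4,gate)", "truck_at(t1,whs1)"]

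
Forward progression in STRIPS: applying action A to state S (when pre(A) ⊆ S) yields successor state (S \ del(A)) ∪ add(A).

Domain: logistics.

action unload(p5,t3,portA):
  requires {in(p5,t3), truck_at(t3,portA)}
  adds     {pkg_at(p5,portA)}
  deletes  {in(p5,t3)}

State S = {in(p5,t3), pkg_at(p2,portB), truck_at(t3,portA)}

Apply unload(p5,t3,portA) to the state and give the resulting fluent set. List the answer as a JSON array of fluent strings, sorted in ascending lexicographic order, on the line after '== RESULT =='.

Progress:
  pre ⊆ S: {in(p5,t3), truck_at(t3,portA)} ⊆ S  — applicable
  S \ del = {pkg_at(p2,portB), truck_at(t3,portA)}
  ∪ add   = {pkg_at(p2,portB), pkg_at(p5,portA), truck_at(t3,portA)}

== RESULT ==
["pkg_at(p2,portB)", "pkg_at(p5,portA)", "truck_at(t3,portA)"]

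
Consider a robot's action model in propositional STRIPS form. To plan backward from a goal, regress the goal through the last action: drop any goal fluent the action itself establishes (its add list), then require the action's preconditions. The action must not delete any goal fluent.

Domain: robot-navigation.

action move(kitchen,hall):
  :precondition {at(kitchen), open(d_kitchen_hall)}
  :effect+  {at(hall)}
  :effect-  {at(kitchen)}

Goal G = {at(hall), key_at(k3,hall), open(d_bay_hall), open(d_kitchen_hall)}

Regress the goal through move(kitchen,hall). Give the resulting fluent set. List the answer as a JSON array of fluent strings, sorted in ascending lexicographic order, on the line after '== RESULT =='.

Compute (G \ add) ∪ pre:
  G ∩ del = {}  (empty — regression defined)
  G \ add = {at(hall), key_at(k3,hall), open(d_bay_hall), open(d_kitchen_hall)} \ {at(hall)} = {key_at(k3,hall), open(d_bay_hall), open(d_kitchen_hall)}
  ∪ pre   = {key_at(k3,hall), open(d_bay_hall), open(d_kitchen_hall)} ∪ {at(kitchen), open(d_kitchen_hall)}
          = {at(kitchen), key_at(k3,hall), open(d_bay_hall), open(d_kitchen_hall)}

== RESULT ==
["at(kitchen)", "key_at(k3,hall)", "open(d_bay_hall)", "open(d_kitchen_hall)"]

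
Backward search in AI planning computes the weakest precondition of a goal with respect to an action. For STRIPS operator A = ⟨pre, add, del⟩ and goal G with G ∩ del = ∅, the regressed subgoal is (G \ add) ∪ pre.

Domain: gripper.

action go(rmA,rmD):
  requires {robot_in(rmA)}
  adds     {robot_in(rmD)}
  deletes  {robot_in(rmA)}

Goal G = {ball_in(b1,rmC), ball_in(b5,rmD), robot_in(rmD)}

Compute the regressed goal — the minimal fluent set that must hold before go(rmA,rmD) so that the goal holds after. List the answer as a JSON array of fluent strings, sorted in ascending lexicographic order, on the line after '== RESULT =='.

Compute (G \ add) ∪ pre:
  G ∩ del = {}  (empty — regression defined)
  G \ add = {ball_in(b1,rmC), ball_in(b5,rmD), robot_in(rmD)} \ {robot_in(rmD)} = {ball_in(b1,rmC), ball_in(b5,rmD)}
  ∪ pre   = {ball_in(b1,rmC), ball_in(b5,rmD)} ∪ {robot_in(rmA)}
          = {ball_in(b1,rmC), ball_in(b5,rmD), robot_in(rmA)}

== RESULT ==
["ball_in(b1,rmC)", "ball_in(b5,rmD)", "robot_in(rmA)"]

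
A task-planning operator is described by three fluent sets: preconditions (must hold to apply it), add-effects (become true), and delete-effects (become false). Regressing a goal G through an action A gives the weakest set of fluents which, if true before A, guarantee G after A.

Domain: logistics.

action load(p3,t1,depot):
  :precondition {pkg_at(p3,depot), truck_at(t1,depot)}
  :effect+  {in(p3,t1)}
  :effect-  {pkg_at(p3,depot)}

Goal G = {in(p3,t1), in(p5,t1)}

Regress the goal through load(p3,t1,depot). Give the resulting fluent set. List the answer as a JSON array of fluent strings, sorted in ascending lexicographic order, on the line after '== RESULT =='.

Compute (G \ add) ∪ pre:
  G ∩ del = {}  (empty — regression defined)
  G \ add = {in(p3,t1), in(p5,t1)} \ {in(p3,t1)} = {in(p5,t1)}
  ∪ pre   = {in(p5,t1)} ∪ {pkg_at(p3,depot), truck_at(t1,depot)}
          = {in(p5,t1), pkg_at(p3,depot), truck_at(t1,depot)}

== RESULT ==
["in(p5,t1)", "pkg_at(p3,depot)", "truck_at(t1,depot)"]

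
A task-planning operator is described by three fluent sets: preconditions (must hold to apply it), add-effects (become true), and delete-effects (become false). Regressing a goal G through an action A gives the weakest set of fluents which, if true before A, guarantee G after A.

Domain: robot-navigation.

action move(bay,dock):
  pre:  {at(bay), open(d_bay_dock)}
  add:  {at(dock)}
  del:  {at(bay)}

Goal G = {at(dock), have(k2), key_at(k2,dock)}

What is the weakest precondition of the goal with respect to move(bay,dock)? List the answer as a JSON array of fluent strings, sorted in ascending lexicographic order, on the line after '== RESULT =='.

Regress:
  G ∩ del = {}  (empty — regression defined)
  G \ add = {at(dock), have(k2), key_at(k2,dock)} \ {at(dock)} = {have(k2), key_at(k2,dock)}
  ∪ pre   = {have(k2), key_at(k2,dock)} ∪ {at(bay), open(d_bay_dock)}
          = {at(bay), have(k2), key_at(k2,dock), open(d_bay_dock)}

== RESULT ==
["at(bay)", "have(k2)", "key_at(k2,dock)", "open(d_bay_dock)"]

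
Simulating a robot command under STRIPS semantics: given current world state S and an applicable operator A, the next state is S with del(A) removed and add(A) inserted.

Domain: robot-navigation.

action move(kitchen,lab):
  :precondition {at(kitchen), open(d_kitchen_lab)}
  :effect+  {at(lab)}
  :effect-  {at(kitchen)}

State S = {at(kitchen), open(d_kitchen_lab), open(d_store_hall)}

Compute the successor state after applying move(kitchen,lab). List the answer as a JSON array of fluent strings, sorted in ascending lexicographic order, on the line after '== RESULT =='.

Progress:
  pre ⊆ S: {at(kitchen), open(d_kitchen_lab)} ⊆ S  — applicable
  S \ del = {open(d_kitchen_lab), open(d_store_hall)}
  ∪ add   = {at(lab), open(d_kitchen_lab), open(d_store_hall)}

== RESULT ==
["at(lab)", "open(d_kitchen_lab)", "open(d_store_hall)"]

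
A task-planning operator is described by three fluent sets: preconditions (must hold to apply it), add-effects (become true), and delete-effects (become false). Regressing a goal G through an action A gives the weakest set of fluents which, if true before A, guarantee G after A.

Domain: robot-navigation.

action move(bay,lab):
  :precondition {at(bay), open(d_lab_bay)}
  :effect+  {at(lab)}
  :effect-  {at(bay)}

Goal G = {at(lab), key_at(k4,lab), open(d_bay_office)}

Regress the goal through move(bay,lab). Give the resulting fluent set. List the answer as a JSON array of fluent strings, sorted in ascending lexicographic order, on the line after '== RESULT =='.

Regress:
  G ∩ del = {}  (empty — regression defined)
  G \ add = {at(lab), key_at(k4,lab), open(d_bay_office)} \ {at(lab)} = {key_at(k4,lab), open(d_bay_office)}
  ∪ pre   = {key_at(k4,lab), open(d_bay_office)} ∪ {at(bay), open(d_lab_bay)}
          = {at(bay), key_at(k4,lab), open(d_bay_office), open(d_lab_bay)}

== RESULT ==
["at(bay)", "key_at(k4,lab)", "open(d_bay_office)", "open(d_lab_bay)"]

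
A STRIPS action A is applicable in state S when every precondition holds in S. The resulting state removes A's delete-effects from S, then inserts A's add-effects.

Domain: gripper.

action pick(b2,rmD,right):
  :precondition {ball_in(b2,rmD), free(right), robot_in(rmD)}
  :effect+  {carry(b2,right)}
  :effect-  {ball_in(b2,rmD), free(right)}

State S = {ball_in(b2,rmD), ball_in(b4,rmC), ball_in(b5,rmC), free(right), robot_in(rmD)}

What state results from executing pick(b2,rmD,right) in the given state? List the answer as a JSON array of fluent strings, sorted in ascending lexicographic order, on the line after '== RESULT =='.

Progress:
  pre ⊆ S: {ball_in(b2,rmD), free(right), robot_in(rmD)} ⊆ S  — applicable
  S \ del = {ball_in(b4,rmC), ball_in(b5,rmC), robot_in(rmD)}
  ∪ add   = {ball_in(b4,rmC), ball_in(b5,rmC), carry(b2,right), robot_in(rmD)}

== RESULT ==
["ball_in(b4,rmC)", "ball_in(b5,rmC)", "carry(b2,right)", "robot_in(rmD)"]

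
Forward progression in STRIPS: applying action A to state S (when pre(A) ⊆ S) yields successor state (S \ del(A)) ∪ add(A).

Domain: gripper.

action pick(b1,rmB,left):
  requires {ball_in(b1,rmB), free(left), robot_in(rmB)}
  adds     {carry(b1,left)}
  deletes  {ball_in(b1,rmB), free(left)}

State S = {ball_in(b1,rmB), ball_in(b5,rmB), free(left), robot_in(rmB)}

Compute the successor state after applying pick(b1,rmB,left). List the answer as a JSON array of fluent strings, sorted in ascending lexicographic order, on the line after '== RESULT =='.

Compute (S \ del) ∪ add:
  pre ⊆ S: {ball_in(b1,rmB), free(left), robot_in(rmB)} ⊆ S  — applicable
  S \ del = {ball_in(b5,rmB), robot_in(rmB)}
  ∪ add   = {ball_in(b5,rmB), carry(b1,left), robot_in(rmB)}

== RESULT ==
["ball_in(b5,rmB)", "carry(b1,left)", "robot_in(rmB)"]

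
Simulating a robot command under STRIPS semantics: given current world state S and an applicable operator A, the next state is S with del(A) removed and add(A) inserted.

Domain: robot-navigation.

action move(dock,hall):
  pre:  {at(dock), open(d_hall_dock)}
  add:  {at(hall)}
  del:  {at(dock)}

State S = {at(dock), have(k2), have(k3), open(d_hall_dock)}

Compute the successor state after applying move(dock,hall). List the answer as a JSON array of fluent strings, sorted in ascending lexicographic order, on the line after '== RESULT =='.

Progress:
  pre ⊆ S: {at(dock), open(d_hall_dock)} ⊆ S  — applicable
  S \ del = {have(k2), have(k3), open(d_hall_dock)}
  ∪ add   = {at(hall), have(k2), have(k3), open(d_hall_dock)}

== RESULT ==
["at(hall)", "have(k2)", "have(k3)", "open(d_hall_dock)"]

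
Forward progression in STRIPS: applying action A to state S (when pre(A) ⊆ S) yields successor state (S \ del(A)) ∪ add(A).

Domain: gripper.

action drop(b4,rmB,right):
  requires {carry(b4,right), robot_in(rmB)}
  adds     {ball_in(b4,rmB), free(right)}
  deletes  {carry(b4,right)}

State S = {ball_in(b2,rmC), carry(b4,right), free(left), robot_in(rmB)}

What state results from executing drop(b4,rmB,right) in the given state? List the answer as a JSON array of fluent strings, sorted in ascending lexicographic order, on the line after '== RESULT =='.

Compute (S \ del) ∪ add:
  pre ⊆ S: {carry(b4,right), robot_in(rmB)} ⊆ S  — applicable
  S \ del = {ball_in(b2,rmC), free(left), robot_in(rmB)}
  ∪ add   = {ball_in(b2,rmC), ball_in(b4,rmB), free(left), free(right), robot_in(rmB)}

== RESULT ==
["ball_in(b2,rmC)", "ball_in(b4,rmB)", "free(left)", "free(right)", "robot_in(rmB)"]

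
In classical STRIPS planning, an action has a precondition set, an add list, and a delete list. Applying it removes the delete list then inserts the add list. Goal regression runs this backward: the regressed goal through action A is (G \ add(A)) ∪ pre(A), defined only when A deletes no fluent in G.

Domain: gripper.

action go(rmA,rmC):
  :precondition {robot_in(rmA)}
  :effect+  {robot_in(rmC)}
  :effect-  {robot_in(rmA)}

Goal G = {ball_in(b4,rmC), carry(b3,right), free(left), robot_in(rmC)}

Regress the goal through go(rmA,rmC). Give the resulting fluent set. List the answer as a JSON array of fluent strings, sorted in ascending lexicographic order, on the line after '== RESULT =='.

Compute (G \ add) ∪ pre:
  G ∩ del = {}  (empty — regression defined)
  G \ add = {ball_in(b4,rmC), carry(b3,right), free(left), robot_in(rmC)} \ {robot_in(rmC)} = {ball_in(b4,rmC), carry(b3,right), free(left)}
  ∪ pre   = {ball_in(b4,rmC), carry(b3,right), free(left)} ∪ {robot_in(rmA)}
          = {ball_in(b4,rmC), carry(b3,right), free(left), robot_in(rmA)}

== RESULT ==
["ball_in(b4,rmC)", "carry(b3,right)", "free(left)", "robot_in(rmA)"]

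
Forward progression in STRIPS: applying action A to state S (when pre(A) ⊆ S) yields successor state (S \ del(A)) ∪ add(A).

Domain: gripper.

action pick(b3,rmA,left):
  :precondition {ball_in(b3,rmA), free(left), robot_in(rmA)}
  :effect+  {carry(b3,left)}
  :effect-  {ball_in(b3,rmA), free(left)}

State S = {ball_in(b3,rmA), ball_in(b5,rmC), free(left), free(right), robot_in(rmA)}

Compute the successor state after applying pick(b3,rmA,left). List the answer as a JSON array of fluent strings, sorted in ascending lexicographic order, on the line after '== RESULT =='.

Compute (S \ del) ∪ add:
  pre ⊆ S: {ball_in(b3,rmA), free(left), robot_in(rmA)} ⊆ S  — applicable
  S \ del = {ball_in(b5,rmC), free(right), robot_in(rmA)}
  ∪ add   = {ball_in(b5,rmC), carry(b3,left), free(right), robot_in(rmA)}

== RESULT ==
["ball_in(b5,rmC)", "carry(b3,left)", "free(right)", "robot_in(rmA)"]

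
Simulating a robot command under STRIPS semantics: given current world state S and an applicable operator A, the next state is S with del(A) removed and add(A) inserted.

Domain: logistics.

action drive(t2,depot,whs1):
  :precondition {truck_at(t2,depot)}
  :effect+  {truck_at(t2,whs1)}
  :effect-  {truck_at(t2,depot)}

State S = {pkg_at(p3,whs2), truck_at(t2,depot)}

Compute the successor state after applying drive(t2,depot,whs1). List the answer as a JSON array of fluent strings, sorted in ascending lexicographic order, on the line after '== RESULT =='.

Compute (S \ del) ∪ add:
  pre ⊆ S: {truck_at(t2,depot)} ⊆ S  — applicable
  S \ del = {pkg_at(p3,whs2)}
  ∪ add   = {pkg_at(p3,whs2), truck_at(t2,whs1)}

== RESULT ==
["pkg_at(p3,whs2)", "truck_at(t2,whs1)"]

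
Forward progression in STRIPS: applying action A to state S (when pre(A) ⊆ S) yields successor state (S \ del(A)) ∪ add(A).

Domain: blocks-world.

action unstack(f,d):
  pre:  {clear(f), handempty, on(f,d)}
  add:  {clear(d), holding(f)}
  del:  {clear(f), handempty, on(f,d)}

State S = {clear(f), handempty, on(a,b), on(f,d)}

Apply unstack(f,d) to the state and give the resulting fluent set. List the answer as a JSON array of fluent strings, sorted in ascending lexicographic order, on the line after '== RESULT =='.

Progress:
  pre ⊆ S: {clear(f), handempty, on(f,d)} ⊆ S  — applicable
  S \ del = {on(a,b)}
  ∪ add   = {clear(d), holding(f), on(a,b)}

== RESULT ==
["clear(d)", "holding(f)", "on(a,b)"]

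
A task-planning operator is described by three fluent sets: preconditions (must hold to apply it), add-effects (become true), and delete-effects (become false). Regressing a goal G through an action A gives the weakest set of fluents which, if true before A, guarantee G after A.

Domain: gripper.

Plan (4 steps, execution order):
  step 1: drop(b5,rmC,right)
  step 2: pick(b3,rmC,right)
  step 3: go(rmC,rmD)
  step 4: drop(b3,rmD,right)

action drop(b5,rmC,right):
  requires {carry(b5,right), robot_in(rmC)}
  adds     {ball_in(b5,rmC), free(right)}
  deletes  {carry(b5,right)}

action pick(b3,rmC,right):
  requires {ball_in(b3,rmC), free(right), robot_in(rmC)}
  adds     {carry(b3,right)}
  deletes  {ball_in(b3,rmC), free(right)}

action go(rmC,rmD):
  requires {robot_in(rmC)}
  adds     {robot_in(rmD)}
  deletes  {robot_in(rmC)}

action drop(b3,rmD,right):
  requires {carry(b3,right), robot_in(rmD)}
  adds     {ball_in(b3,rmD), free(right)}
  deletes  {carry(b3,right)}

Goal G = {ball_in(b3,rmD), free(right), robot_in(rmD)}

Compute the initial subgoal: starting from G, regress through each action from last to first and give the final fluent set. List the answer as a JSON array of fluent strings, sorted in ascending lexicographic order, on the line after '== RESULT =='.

Regress step by step:
  through step 4 (drop(b3,rmD,right)): drop {ball_in(b3,rmD), free(right)}, keep {robot_in(rmD)}, require {carry(b3,right), robot_in(rmD)}
    → {carry(b3,right), robot_in(rmD)}
  through step 3 (go(rmC,rmD)): drop {robot_in(rmD)}, keep {carry(b3,right)}, require {robot_in(rmC)}
    → {carry(b3,right), robot_in(rmC)}
  through step 2 (pick(b3,rmC,right)): drop {carry(b3,right)}, keep {robot_in(rmC)}, require {ball_in(b3,rmC), free(right), robot_in(rmC)}
    → {ball_in(b3,rmC), free(right), robot_in(rmC)}
  through step 1 (drop(b5,rmC,right)): drop {free(right)}, keep {ball_in(b3,rmC), robot_in(rmC)}, require {carry(b5,right), robot_in(rmC)}
    → {ball_in(b3,rmC), carry(b5,right), robot_in(rmC)}

== RESULT ==
["ball_in(b3,rmC)", "carry(b5,right)", "robot_in(rmC)"]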